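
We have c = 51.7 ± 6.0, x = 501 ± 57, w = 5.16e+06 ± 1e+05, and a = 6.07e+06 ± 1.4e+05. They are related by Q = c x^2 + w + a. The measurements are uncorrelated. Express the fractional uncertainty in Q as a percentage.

Let p = c·x^2 = 1.3e+07. δp/p = √((1·δc/c)² + (2·δx/x)²) = √(0.0135 + 0.0518) = 0.255, so δp = 3.31e+06.
Q = p + w + a: δQ = √(δp² + δw² + δa²) = √(1.1e+13 + 1e+10 + 1.96e+10) = 3.32e+06
Q = 2.42e+07, so δQ/Q = 3.32e+06/2.42e+07 = 0.137.

13.7%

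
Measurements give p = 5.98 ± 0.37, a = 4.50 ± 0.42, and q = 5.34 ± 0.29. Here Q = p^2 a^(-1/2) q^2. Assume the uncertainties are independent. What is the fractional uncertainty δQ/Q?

Q is a product of powers, so relative uncertainties combine in quadrature:
  (2·δp/p)² = (2×0.0619)² = 0.0153;  (−½·δa/a)² = (-0.5×0.0933)² = 0.00218;  (2·δq/q)² = (2×0.0543)² = 0.0118
δQ/Q = √(0.0293) = 0.171

0.171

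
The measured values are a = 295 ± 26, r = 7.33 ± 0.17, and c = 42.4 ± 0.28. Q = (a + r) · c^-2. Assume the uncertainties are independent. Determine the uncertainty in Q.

Let u = a + r = 302. δu = √(δa² + δr²) = √(676 + 0.0289) = 26.0, so δu/u = 0.0860.
Q is then a monomial in u, c:
δQ/Q = √((δu/u)² + (-2·δc/c)²) = √(0.00740 + 0.000174) = 0.0870
Q = 0.168, so δQ = 0.0870 × 0.168 = 0.0146.

0.0146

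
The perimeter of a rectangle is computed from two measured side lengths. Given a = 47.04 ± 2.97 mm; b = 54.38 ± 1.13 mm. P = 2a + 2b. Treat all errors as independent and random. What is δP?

Sums and differences: (δP)² = Σ (cᵢ δxᵢ)².
  (2·δa)² = 35.3;  (2·δb)² = 5.11
δP = √(40.4) = 6.36 mm

6.36 mm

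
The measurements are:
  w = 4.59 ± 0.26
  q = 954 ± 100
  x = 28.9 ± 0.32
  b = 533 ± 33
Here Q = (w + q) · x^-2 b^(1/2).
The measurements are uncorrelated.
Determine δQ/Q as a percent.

11.1%

Let u = w + q = 959. δu = √(δw² + δq²) = √(0.0676 + 10000) = 100, so δu/u = 0.104.
Q is then a monomial in u, x, b:
δQ/Q = √((δu/u)² + (-2·δx/x)² + (½·δb/b)²) = √(0.0109 + 0.000490 + 0.000958) = 0.111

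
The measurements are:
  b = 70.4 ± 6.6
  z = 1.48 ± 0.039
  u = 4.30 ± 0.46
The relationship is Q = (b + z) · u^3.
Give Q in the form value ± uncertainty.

5710 ± 1910

Let w = b + z = 71.9. δw = √(δb² + δz²) = √(43.6 + 0.00152) = 6.60, so δw/w = 0.0918.
Q is then a monomial in w, u:
δQ/Q = √((δw/w)² + (3·δu/u)²) = √(0.00843 + 0.103) = 0.334
Q = 5710, so δQ = 0.334 × 5710 = 1910.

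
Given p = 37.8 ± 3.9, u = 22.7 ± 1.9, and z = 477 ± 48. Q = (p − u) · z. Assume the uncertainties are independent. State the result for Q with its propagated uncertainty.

Let w = p − u = 15.1. δw = √(δp² + δu²) = √(15.2 + 3.61) = 4.34, so δw/w = 0.287.
Q is then a monomial in w, z:
δQ/Q = √((δw/w)² + (1·δz/z)²) = √(0.0825 + 0.0101) = 0.304
Q = 7200, so δQ = 0.304 × 7200 = 2190.

7200 ± 2190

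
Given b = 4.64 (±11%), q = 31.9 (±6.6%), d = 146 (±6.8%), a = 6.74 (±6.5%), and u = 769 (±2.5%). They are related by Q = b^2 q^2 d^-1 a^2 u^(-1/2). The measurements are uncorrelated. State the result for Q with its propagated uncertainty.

Relative error in a monomial: (δQ/Q)² = Σ (nᵢ · δxᵢ/xᵢ)².
  (2·δb/b)² = (2×0.110)² = 0.0484;  (2·δq/q)² = (2×0.0660)² = 0.0174;  (-1·δd/d)² = (-1×0.0680)² = 0.00462;  (2·δa/a)² = (2×0.0650)² = 0.0169;  (−½·δu/u)² = (-0.5×0.0250)² = 0.000156
δQ/Q = √(0.0875) = 0.296
Q = 246, so δQ = 0.296 × 246 = 72.7.

246 ± 72.7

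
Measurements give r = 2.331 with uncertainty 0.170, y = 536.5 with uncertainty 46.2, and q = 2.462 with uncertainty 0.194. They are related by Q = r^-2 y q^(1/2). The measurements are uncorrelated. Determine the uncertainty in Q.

26.9

Relative error in a monomial: (δQ/Q)² = Σ (nᵢ · δxᵢ/xᵢ)².
  (-2·δr/r)² = (-2×0.0729)² = 0.0213;  (1·δy/y)² = (1×0.0861)² = 0.00742;  (½·δq/q)² = (0.5×0.0788)² = 0.00155
δQ/Q = √(0.0302) = 0.174
Q = 154.9, so δQ = 0.174 × 154.9 = 26.9.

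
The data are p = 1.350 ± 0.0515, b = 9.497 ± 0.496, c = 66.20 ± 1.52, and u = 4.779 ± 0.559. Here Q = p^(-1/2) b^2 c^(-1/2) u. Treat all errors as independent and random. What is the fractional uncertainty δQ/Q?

Since Q is a product/quotient, work with relative uncertainties:
  (−½·δp/p)² = (-0.5×0.0381)² = 0.000364;  (2·δb/b)² = (2×0.0522)² = 0.0109;  (−½·δc/c)² = (-0.5×0.0230)² = 0.000132;  (1·δu/u)² = (1×0.117)² = 0.0137
δQ/Q = √(0.0251) = 0.158

0.158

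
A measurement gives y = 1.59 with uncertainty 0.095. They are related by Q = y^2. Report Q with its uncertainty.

Q ∝ y^2, so δQ/Q = |2| · δy/y = 2 × 0.0597 = 0.119.
Q = 2.53, so δQ = 0.119 × 2.53 = 0.302.

2.53 ± 0.302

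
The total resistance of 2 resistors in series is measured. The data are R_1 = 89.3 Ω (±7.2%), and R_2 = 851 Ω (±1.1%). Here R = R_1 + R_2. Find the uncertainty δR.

Each term contributes (cᵢ δxᵢ)² to (δR)²:
  (δR_1)² = 41.3;  (δR_2)² = 87.6
δR = √(129) = 11.4 Ω

11.4 Ω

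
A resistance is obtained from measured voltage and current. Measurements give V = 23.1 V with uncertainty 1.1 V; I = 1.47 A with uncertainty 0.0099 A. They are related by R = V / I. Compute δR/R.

R is a product of powers, so relative uncertainties combine in quadrature:
  (1·δV/V)² = (1×0.0476)² = 0.00227;  (-1·δI/I)² = (-1×0.00673)² = 4.54e-05
δR/R = √(0.00231) = 0.0481

0.0481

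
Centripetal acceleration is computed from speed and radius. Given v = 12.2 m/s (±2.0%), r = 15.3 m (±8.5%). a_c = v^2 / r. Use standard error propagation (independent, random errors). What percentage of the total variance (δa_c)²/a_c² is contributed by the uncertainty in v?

18.1%

(δa_c/a_c)² = (2·δv/v)² + (-1·δr/r)²
  v term: (2×0.0200)² = 0.00160
  r term: (-1×0.0850)² = 0.00723
Total = 0.00883. Share from v = 0.00160/0.00883 = 0.181.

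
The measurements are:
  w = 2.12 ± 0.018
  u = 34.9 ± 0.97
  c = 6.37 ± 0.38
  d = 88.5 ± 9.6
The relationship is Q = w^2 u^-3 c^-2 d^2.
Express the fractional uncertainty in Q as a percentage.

Each factor contributes (exponent × relative error)² to (δQ/Q)²:
  (2·δw/w)² = (2×0.00849)² = 0.000288;  (-3·δu/u)² = (-3×0.0278)² = 0.00695;  (-2·δc/c)² = (-2×0.0597)² = 0.0142;  (2·δd/d)² = (2×0.108)² = 0.0471
δQ/Q = √(0.0685) = 0.262

26.2%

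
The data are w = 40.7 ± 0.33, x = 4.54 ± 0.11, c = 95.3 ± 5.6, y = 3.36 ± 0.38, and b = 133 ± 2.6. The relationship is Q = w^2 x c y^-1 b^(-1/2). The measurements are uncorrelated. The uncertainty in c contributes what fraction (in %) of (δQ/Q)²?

(δQ/Q)² = (2·δw/w)² + (1·δx/x)² + (1·δc/c)² + (-1·δy/y)² + (−½·δb/b)²
  w term: (2×0.00811)² = 0.000263
  x term: (1×0.0242)² = 0.000587
  c term: (1×0.0588)² = 0.00345
  y term: (-1×0.113)² = 0.0128
  b term: (-0.5×0.0195)² = 9.55e-05
Total = 0.0172. Share from c = 0.00345/0.0172 = 0.201.

20.1%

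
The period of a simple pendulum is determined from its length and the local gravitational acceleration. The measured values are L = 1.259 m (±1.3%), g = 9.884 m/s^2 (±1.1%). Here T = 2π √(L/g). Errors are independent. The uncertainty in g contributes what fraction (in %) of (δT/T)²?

41.7%

(δT/T)² = (½·δL/L)² + (−½·δg/g)²
  L term: (0.5×0.0130)² = 4.23e-05
  g term: (-0.5×0.0110)² = 3.03e-05
Total = 7.25e-05. Share from g = 3.03e-05/7.25e-05 = 0.417.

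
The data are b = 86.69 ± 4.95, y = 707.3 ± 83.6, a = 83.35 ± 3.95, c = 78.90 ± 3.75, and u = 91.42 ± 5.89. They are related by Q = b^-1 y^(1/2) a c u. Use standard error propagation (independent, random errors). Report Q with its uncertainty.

184400 ± 22900

For a monomial Q ∝ b^-1, y^(1/2), a, c, u, fractional errors add in quadrature:
  (-1·δb/b)² = (-1×0.0571)² = 0.00326;  (½·δy/y)² = (0.5×0.118)² = 0.00349;  (1·δa/a)² = (1×0.0474)² = 0.00225;  (1·δc/c)² = (1×0.0475)² = 0.00226;  (1·δu/u)² = (1×0.0644)² = 0.00415
δQ/Q = √(0.0154) = 0.124
Q = 184400, so δQ = 0.124 × 184400 = 22900.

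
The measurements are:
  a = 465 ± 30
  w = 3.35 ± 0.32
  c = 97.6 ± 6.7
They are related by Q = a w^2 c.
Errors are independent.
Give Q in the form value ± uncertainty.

(5.09 ± 1.08) × 10^5

Relative error in a monomial: (δQ/Q)² = Σ (nᵢ · δxᵢ/xᵢ)².
  (1·δa/a)² = (1×0.0645)² = 0.00416;  (2·δw/w)² = (2×0.0955)² = 0.0365;  (1·δc/c)² = (1×0.0686)² = 0.00471
δQ/Q = √(0.0454) = 0.213
Q = 5.09e+05, so δQ = 0.213 × 5.09e+05 = 1.08e+05.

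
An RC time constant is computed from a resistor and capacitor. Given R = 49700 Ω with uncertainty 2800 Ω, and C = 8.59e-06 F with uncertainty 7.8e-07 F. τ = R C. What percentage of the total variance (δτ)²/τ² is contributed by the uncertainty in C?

(δτ/τ)² = (1·δR/R)² + (1·δC/C)²
  R term: (1×0.0563)² = 0.00317
  C term: (1×0.0908)² = 0.00825
Total = 0.0114. Share from C = 0.00825/0.0114 = 0.722.

72.2%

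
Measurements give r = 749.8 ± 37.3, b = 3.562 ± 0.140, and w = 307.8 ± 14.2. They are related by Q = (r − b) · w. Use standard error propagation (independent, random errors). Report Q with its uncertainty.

229700 ± 15600

Let u = r − b = 746.2. δu = √(δr² + δb²) = √(1390 + 0.0196) = 37.3, so δu/u = 0.0500.
Q is then a monomial in u, w:
δQ/Q = √((δu/u)² + (1·δw/w)²) = √(0.00250 + 0.00213) = 0.0680
Q = 229700, so δQ = 0.0680 × 229700 = 15600.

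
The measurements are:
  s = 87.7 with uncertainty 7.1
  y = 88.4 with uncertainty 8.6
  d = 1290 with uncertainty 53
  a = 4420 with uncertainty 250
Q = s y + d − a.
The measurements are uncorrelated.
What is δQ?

1010

Let p = s·y = 7750. δp/p = √((1·δs/s)² + (1·δy/y)²) = √(0.00655 + 0.00946) = 0.127, so δp = 981.
Q = p + d − a: δQ = √(δp² + δd² + δa²) = √(9.63e+05 + 2810 + 62500) = 1010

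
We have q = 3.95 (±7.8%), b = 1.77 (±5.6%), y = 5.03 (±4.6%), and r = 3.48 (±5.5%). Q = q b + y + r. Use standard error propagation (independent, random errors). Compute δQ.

0.735

Let p = q·b = 6.99. δp/p = √((1·δq/q)² + (1·δb/b)²) = √(0.00608 + 0.00314) = 0.0960, so δp = 0.671.
Q = p + y + r: δQ = √(δp² + δy² + δr²) = √(0.451 + 0.0535 + 0.0366) = 0.735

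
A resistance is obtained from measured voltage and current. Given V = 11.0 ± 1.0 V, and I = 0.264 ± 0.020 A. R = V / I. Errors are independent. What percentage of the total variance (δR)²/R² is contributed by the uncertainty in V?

59.0%

(δR/R)² = (1·δV/V)² + (-1·δI/I)²
  V term: (1×0.0909)² = 0.00826
  I term: (-1×0.0758)² = 0.00574
Total = 0.0140. Share from V = 0.00826/0.0140 = 0.590.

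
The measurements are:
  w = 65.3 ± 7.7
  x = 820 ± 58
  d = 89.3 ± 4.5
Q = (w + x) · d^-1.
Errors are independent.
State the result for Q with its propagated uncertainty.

Let u = w + x = 885. δu = √(δw² + δx²) = √(59.3 + 3360) = 58.5, so δu/u = 0.0661.
Q is then a monomial in u, d:
δQ/Q = √((δu/u)² + (-1·δd/d)²) = √(0.00437 + 0.00254) = 0.0831
Q = 9.91, so δQ = 0.0831 × 9.91 = 0.824.

9.91 ± 0.824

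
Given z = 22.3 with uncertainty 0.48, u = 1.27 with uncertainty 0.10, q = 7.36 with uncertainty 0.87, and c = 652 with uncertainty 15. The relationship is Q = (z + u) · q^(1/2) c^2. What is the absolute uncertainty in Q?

Let w = z + u = 23.6. δw = √(δz² + δu²) = √(0.230 + 0.0100) = 0.490, so δw/w = 0.0208.
Q is then a monomial in w, q, c:
δQ/Q = √((δw/w)² + (½·δq/q)² + (2·δc/c)²) = √(0.000433 + 0.00349 + 0.00212) = 0.0777
Q = 2.72e+07, so δQ = 0.0777 × 2.72e+07 = 2.11e+06.

2.11e+06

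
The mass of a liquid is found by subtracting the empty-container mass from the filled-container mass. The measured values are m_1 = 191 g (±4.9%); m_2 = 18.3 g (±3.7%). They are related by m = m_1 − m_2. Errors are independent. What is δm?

9.38 g

Absolute uncertainties add in quadrature for a linear combination:
  (δm_1)² = 87.6;  (δm_2)² = 0.458
δm = √(88.0) = 9.38 g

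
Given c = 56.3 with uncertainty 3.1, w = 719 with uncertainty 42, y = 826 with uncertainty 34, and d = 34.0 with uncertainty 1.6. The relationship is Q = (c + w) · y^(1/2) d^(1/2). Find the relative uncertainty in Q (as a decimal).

Let u = c + w = 775. δu = √(δc² + δw²) = √(9.61 + 1760) = 42.1, so δu/u = 0.0543.
Q is then a monomial in u, y, d:
δQ/Q = √((δu/u)² + (½·δy/y)² + (½·δd/d)²) = √(0.00295 + 0.000424 + 0.000554) = 0.0627

0.0627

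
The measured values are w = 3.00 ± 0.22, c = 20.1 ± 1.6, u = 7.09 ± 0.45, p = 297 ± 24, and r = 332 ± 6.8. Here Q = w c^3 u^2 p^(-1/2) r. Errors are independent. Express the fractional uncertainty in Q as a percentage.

Each factor contributes (exponent × relative error)² to (δQ/Q)²:
  (1·δw/w)² = (1×0.0733)² = 0.00538;  (3·δc/c)² = (3×0.0796)² = 0.0570;  (2·δu/u)² = (2×0.0635)² = 0.0161;  (−½·δp/p)² = (-0.5×0.0808)² = 0.00163;  (1·δr/r)² = (1×0.0205)² = 0.000420
δQ/Q = √(0.0806) = 0.284

28.4%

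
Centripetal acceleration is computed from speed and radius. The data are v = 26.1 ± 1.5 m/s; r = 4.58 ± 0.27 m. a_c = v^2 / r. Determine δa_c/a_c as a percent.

a_c is a product of powers, so relative uncertainties combine in quadrature:
  (2·δv/v)² = (2×0.0575)² = 0.0132;  (-1·δr/r)² = (-1×0.0590)² = 0.00348
δa_c/a_c = √(0.0167) = 0.129

12.9%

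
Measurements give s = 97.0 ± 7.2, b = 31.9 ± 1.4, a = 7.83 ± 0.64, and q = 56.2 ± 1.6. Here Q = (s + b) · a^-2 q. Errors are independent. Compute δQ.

Let u = s + b = 129. δu = √(δs² + δb²) = √(51.8 + 1.96) = 7.33, so δu/u = 0.0569.
Q is then a monomial in u, a, q:
δQ/Q = √((δu/u)² + (-2·δa/a)² + (1·δq/q)²) = √(0.00324 + 0.0267 + 0.000811) = 0.175
Q = 118, so δQ = 0.175 × 118 = 20.7.

20.7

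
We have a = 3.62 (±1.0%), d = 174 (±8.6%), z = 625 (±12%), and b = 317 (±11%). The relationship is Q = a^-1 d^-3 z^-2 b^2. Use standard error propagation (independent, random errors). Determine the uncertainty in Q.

5.61e-09

Each factor contributes (exponent × relative error)² to (δQ/Q)²:
  (-1·δa/a)² = (-1×0.0100)² = 0.000100;  (-3·δd/d)² = (-3×0.0860)² = 0.0666;  (-2·δz/z)² = (-2×0.120)² = 0.0576;  (2·δb/b)² = (2×0.110)² = 0.0484
δQ/Q = √(0.173) = 0.416
Q = 1.35e-08, so δQ = 0.416 × 1.35e-08 = 5.61e-09.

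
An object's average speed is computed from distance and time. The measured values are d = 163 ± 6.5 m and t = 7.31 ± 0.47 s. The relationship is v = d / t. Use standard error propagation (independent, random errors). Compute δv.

1.69 m/s

Since v is a product/quotient, work with relative uncertainties:
  (1·δd/d)² = (1×0.0399)² = 0.00159;  (-1·δt/t)² = (-1×0.0643)² = 0.00413
δv/v = √(0.00572) = 0.0757
v = 22.3 m/s, so δv = 0.0757 × 22.3 = 1.69 m/s.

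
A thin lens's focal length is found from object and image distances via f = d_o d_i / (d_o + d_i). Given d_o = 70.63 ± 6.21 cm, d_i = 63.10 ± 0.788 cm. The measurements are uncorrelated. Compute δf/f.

∂f/∂d_o = (d_i/(d_o+d_i))² = 0.223;  ∂f/∂d_i = (d_o/(d_o+d_i))² = 0.279
δf = √((∂f/∂d_o · δd_o)² + (∂f/∂d_i · δd_i)²) = √(1.91 + 0.0483) = 1.40 cm
f = 33.33 cm, so δf/f = 1.40/33.33 = 0.0420.

0.0420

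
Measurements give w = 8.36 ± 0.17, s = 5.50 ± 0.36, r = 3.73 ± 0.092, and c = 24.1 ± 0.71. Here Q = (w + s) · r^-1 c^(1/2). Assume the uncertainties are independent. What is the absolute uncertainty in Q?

Let u = w + s = 13.9. δu = √(δw² + δs²) = √(0.0289 + 0.130) = 0.398, so δu/u = 0.0287.
Q is then a monomial in u, r, c:
δQ/Q = √((δu/u)² + (-1·δr/r)² + (½·δc/c)²) = √(0.000825 + 0.000608 + 0.000217) = 0.0406
Q = 18.2, so δQ = 0.0406 × 18.2 = 0.741.

0.741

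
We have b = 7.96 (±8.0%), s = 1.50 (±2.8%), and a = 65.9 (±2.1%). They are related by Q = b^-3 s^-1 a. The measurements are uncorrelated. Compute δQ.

Since Q is a product/quotient, work with relative uncertainties:
  (-3·δb/b)² = (-3×0.0800)² = 0.0576;  (-1·δs/s)² = (-1×0.0280)² = 0.000784;  (1·δa/a)² = (1×0.0210)² = 0.000441
δQ/Q = √(0.0588) = 0.243
Q = 0.0871, so δQ = 0.243 × 0.0871 = 0.0211.

0.0211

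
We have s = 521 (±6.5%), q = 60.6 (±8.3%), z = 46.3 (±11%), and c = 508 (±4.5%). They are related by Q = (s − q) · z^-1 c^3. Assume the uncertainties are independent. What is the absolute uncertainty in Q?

Let u = s − q = 460. δu = √(δs² + δq²) = √(1150 + 25.3) = 34.2, so δu/u = 0.0744.
Q is then a monomial in u, z, c:
δQ/Q = √((δu/u)² + (-1·δz/z)² + (3·δc/c)²) = √(0.00553 + 0.0121 + 0.0182) = 0.189
Q = 1.3e+09, so δQ = 0.189 × 1.3e+09 = 2.47e+08.

2.47e+08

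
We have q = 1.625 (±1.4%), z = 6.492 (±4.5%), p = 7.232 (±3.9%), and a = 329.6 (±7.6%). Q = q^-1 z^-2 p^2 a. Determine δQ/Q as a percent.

Since Q is a product/quotient, work with relative uncertainties:
  (-1·δq/q)² = (-1×0.0140)² = 0.000196;  (-2·δz/z)² = (-2×0.0450)² = 0.00810;  (2·δp/p)² = (2×0.0390)² = 0.00608;  (1·δa/a)² = (1×0.0760)² = 0.00578
δQ/Q = √(0.0202) = 0.142

14.2%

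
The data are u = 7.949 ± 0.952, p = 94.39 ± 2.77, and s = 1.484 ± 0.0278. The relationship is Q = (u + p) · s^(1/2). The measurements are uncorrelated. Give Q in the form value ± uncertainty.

Let w = u + p = 102.3. δw = √(δu² + δp²) = √(0.906 + 7.67) = 2.93, so δw/w = 0.0286.
Q is then a monomial in w, s:
δQ/Q = √((δw/w)² + (½·δs/s)²) = √(0.000819 + 8.77e-05) = 0.0301
Q = 124.7, so δQ = 0.0301 × 124.7 = 3.75.

124.7 ± 3.75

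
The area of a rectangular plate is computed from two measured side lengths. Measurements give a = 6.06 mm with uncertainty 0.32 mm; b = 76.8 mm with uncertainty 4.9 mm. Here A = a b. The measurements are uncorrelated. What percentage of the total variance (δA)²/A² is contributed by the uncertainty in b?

(δA/A)² = (1·δa/a)² + (1·δb/b)²
  a term: (1×0.0528)² = 0.00279
  b term: (1×0.0638)² = 0.00407
Total = 0.00686. Share from b = 0.00407/0.00686 = 0.593.

59.3%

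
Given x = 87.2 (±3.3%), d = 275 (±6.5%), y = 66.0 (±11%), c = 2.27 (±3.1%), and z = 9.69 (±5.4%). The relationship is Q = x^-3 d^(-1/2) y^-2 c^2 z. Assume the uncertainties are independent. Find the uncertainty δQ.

2.68e-10

Q is a product of powers, so relative uncertainties combine in quadrature:
  (-3·δx/x)² = (-3×0.0330)² = 0.00980;  (−½·δd/d)² = (-0.5×0.0650)² = 0.00106;  (-2·δy/y)² = (-2×0.110)² = 0.0484;  (2·δc/c)² = (2×0.0310)² = 0.00384;  (1·δz/z)² = (1×0.0540)² = 0.00292
δQ/Q = √(0.0660) = 0.257
Q = 1.04e-09, so δQ = 0.257 × 1.04e-09 = 2.68e-10.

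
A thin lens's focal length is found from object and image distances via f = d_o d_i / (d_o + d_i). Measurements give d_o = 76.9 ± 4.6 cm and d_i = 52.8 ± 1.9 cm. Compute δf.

1.01 cm

∂f/∂d_o = (d_i/(d_o+d_i))² = 0.166;  ∂f/∂d_i = (d_o/(d_o+d_i))² = 0.352
δf = √((∂f/∂d_o · δd_o)² + (∂f/∂d_i · δd_i)²) = √(0.581 + 0.446) = 1.01 cm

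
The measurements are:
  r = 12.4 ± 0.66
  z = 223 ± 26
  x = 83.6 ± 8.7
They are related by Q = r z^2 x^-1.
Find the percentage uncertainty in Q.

Since Q is a product/quotient, work with relative uncertainties:
  (1·δr/r)² = (1×0.0532)² = 0.00283;  (2·δz/z)² = (2×0.117)² = 0.0544;  (-1·δx/x)² = (-1×0.104)² = 0.0108
δQ/Q = √(0.0680) = 0.261

26.1%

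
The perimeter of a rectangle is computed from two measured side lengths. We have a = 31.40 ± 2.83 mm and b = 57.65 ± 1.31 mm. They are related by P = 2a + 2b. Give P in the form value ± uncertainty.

Each term contributes (cᵢ δxᵢ)² to (δP)²:
  (2·δa)² = 32.0;  (2·δb)² = 6.86
δP = √(38.9) = 6.24 mm
P = 178.1 mm.

178.1 ± 6.24 mm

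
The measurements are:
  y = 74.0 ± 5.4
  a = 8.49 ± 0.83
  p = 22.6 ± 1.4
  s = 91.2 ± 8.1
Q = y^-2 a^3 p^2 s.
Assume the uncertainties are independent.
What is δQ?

For a monomial Q ∝ y^-2, a^3, p^2, s, fractional errors add in quadrature:
  (-2·δy/y)² = (-2×0.0730)² = 0.0213;  (3·δa/a)² = (3×0.0978)² = 0.0860;  (2·δp/p)² = (2×0.0619)² = 0.0153;  (1·δs/s)² = (1×0.0888)² = 0.00789
δQ/Q = √(0.131) = 0.361
Q = 5210, so δQ = 0.361 × 5210 = 1880.

1880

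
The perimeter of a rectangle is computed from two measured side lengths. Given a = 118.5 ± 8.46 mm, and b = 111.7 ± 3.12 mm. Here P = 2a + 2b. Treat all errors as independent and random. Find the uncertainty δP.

P is a linear combination, so absolute uncertainties add in quadrature:
  (2·δa)² = 286;  (2·δb)² = 38.9
δP = √(325) = 18.0 mm

18.0 mm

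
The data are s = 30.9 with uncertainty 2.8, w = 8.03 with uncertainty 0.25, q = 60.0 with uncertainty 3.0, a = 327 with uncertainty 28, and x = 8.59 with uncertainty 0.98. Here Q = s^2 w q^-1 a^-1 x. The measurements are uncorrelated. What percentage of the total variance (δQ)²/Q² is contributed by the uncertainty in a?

(δQ/Q)² = (2·δs/s)² + (1·δw/w)² + (-1·δq/q)² + (-1·δa/a)² + (1·δx/x)²
  s term: (2×0.0906)² = 0.0328
  w term: (1×0.0311)² = 0.000969
  q term: (-1×0.0500)² = 0.00250
  a term: (-1×0.0856)² = 0.00733
  x term: (1×0.114)² = 0.0130
Total = 0.0567. Share from a = 0.00733/0.0567 = 0.129.

12.9%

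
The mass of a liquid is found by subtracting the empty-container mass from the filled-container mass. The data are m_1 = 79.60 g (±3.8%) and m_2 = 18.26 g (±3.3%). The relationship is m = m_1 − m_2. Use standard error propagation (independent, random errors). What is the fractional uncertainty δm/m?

0.0503

Absolute uncertainties add in quadrature for a linear combination:
  (δm_1)² = 9.15;  (δm_2)² = 0.363
δm = √(9.51) = 3.08 g
m = 61.34 g, so δm/m = 3.08/61.34 = 0.0503.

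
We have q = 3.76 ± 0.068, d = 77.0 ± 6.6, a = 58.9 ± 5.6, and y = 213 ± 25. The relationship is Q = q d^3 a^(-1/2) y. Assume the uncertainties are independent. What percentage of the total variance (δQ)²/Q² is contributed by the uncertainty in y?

(δQ/Q)² = (1·δq/q)² + (3·δd/d)² + (−½·δa/a)² + (1·δy/y)²
  q term: (1×0.0181)² = 0.000327
  d term: (3×0.0857)² = 0.0661
  a term: (-0.5×0.0951)² = 0.00226
  y term: (1×0.117)² = 0.0138
Total = 0.0825. Share from y = 0.0138/0.0825 = 0.167.

16.7%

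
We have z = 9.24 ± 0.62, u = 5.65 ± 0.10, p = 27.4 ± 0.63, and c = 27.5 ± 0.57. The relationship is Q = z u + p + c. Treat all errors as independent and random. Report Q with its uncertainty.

107 ± 3.72

Let w = z·u = 52.2. δw/w = √((1·δz/z)² + (1·δu/u)²) = √(0.00450 + 0.000313) = 0.0694, so δw = 3.62.
Q = w + p + c: δQ = √(δw² + δp² + δc²) = √(13.1 + 0.397 + 0.325) = 3.72
Q = 107.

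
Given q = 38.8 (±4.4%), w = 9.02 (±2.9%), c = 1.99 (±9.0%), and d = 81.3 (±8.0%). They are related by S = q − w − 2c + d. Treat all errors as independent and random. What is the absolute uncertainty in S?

6.74

Absolute uncertainties add in quadrature for a linear combination:
  (δq)² = 2.91;  (δw)² = 0.0684;  (2·δc)² = 0.128;  (δd)² = 42.3
δS = √(45.4) = 6.74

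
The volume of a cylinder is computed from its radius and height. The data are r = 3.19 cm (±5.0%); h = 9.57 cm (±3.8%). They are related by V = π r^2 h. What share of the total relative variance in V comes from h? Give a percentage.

12.6%

(δV/V)² = (2·δr/r)² + (1·δh/h)²
  r term: (2×0.0500)² = 0.0100
  h term: (1×0.0380)² = 0.00144
Total = 0.0114. Share from h = 0.00144/0.0114 = 0.126.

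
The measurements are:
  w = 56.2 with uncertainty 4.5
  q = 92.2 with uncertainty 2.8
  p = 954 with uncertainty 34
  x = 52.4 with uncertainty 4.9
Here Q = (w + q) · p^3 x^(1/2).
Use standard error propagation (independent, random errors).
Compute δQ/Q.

0.122

Let u = w + q = 148. δu = √(δw² + δq²) = √(20.2 + 7.84) = 5.30, so δu/u = 0.0357.
Q is then a monomial in u, p, x:
δQ/Q = √((δu/u)² + (3·δp/p)² + (½·δx/x)²) = √(0.00128 + 0.0114 + 0.00219) = 0.122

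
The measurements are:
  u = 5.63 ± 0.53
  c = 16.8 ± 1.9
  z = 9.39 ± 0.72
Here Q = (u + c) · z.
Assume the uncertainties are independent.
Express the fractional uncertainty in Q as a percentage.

Let w = u + c = 22.4. δw = √(δu² + δc²) = √(0.281 + 3.61) = 1.97, so δw/w = 0.0879.
Q is then a monomial in w, z:
δQ/Q = √((δw/w)² + (1·δz/z)²) = √(0.00773 + 0.00588) = 0.117

11.7%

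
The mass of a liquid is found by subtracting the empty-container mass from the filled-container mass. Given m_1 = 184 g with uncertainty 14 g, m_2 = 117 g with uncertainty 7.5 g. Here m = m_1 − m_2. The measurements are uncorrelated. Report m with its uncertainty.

67.0 ± 15.9 g

Sums and differences: (δm)² = Σ (cᵢ δxᵢ)².
  (δm_1)² = 196;  (δm_2)² = 56.2
δm = √(252) = 15.9 g
m = 67.0 g.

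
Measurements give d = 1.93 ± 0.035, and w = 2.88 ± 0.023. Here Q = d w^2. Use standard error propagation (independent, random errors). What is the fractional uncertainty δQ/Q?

Each factor contributes (exponent × relative error)² to (δQ/Q)²:
  (1·δd/d)² = (1×0.0181)² = 0.000329;  (2·δw/w)² = (2×0.00799)² = 0.000255
δQ/Q = √(0.000584) = 0.0242

0.0242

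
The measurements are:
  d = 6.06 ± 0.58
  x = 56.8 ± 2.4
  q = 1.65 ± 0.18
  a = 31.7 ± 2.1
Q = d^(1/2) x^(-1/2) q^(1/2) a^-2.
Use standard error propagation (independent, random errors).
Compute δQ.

6.37e-05

Q is a product of powers, so relative uncertainties combine in quadrature:
  (½·δd/d)² = (0.5×0.0957)² = 0.00229;  (−½·δx/x)² = (-0.5×0.0423)² = 0.000446;  (½·δq/q)² = (0.5×0.109)² = 0.00298;  (-2·δa/a)² = (-2×0.0662)² = 0.0176
δQ/Q = √(0.0233) = 0.153
Q = 0.000418, so δQ = 0.153 × 0.000418 = 6.37e-05.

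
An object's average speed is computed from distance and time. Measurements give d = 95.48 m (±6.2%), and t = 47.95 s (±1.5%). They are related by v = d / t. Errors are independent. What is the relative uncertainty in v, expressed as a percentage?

Since v is a product/quotient, work with relative uncertainties:
  (1·δd/d)² = (1×0.0620)² = 0.00384;  (-1·δt/t)² = (-1×0.0150)² = 0.000225
δv/v = √(0.00407) = 0.0638

6.38%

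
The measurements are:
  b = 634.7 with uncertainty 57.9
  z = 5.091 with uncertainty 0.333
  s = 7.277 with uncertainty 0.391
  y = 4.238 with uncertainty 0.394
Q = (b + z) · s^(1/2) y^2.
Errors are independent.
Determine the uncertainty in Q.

Let u = b + z = 639.8. δu = √(δb² + δz²) = √(3350 + 0.111) = 57.9, so δu/u = 0.0905.
Q is then a monomial in u, s, y:
δQ/Q = √((δu/u)² + (½·δs/s)² + (2·δy/y)²) = √(0.00819 + 0.000722 + 0.0346) = 0.209
Q = 31000, so δQ = 0.209 × 31000 = 6460.

6460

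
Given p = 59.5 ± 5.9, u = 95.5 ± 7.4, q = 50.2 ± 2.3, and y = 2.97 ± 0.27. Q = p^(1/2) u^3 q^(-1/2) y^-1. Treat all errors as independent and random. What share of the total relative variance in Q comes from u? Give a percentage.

(δQ/Q)² = (½·δp/p)² + (3·δu/u)² + (−½·δq/q)² + (-1·δy/y)²
  p term: (0.5×0.0992)² = 0.00246
  u term: (3×0.0775)² = 0.0540
  q term: (-0.5×0.0458)² = 0.000525
  y term: (-1×0.0909)² = 0.00826
Total = 0.0653. Share from u = 0.0540/0.0653 = 0.828.

82.8%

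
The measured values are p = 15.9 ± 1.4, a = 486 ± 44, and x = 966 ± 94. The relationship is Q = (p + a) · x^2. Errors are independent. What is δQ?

Let u = p + a = 502. δu = √(δp² + δa²) = √(1.96 + 1940) = 44.0, so δu/u = 0.0877.
Q is then a monomial in u, x:
δQ/Q = √((δu/u)² + (2·δx/x)²) = √(0.00769 + 0.0379) = 0.213
Q = 4.68e+08, so δQ = 0.213 × 4.68e+08 = 1e+08.

1e+08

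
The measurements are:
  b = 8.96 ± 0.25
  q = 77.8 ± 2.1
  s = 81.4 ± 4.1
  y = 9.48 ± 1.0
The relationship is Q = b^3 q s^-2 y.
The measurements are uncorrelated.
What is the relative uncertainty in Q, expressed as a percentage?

17.0%

For a monomial Q ∝ b^3, q, s^-2, y, fractional errors add in quadrature:
  (3·δb/b)² = (3×0.0279)² = 0.00701;  (1·δq/q)² = (1×0.0270)² = 0.000729;  (-2·δs/s)² = (-2×0.0504)² = 0.0101;  (1·δy/y)² = (1×0.105)² = 0.0111
δQ/Q = √(0.0290) = 0.170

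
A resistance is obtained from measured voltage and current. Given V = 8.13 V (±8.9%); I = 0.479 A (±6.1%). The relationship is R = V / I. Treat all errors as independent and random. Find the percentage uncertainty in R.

Products/powers → add relative errors in quadrature, weighted by exponent:
  (1·δV/V)² = (1×0.0890)² = 0.00792;  (-1·δI/I)² = (-1×0.0610)² = 0.00372
δR/R = √(0.0116) = 0.108

10.8%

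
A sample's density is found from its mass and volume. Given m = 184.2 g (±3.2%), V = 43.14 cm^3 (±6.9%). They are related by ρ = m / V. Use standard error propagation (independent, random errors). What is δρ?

0.325 g/cm^3

ρ is a product of powers, so relative uncertainties combine in quadrature:
  (1·δm/m)² = (1×0.0320)² = 0.00102;  (-1·δV/V)² = (-1×0.0690)² = 0.00476
δρ/ρ = √(0.00579) = 0.0761
ρ = 4.270 g/cm^3, so δρ = 0.0761 × 4.270 = 0.325 g/cm^3.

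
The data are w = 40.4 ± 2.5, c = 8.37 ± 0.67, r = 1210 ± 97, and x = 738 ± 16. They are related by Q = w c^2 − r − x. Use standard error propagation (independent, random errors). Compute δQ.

Let p = w·c^2 = 2830. δp/p = √((1·δw/w)² + (2·δc/c)²) = √(0.00383 + 0.0256) = 0.172, so δp = 486.
Q = p − r − x: δQ = √(δp² + δr² + δx²) = √(2.36e+05 + 9410 + 256) = 496

496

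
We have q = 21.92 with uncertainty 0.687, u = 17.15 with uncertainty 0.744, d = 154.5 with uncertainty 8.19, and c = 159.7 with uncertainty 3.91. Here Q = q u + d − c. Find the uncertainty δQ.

Let p = q·u = 375.9. δp/p = √((1·δq/q)² + (1·δu/u)²) = √(0.000982 + 0.00188) = 0.0535, so δp = 20.1.
Q = p + d − c: δQ = √(δp² + δd² + δc²) = √(405 + 67.1 + 15.3) = 22.1

22.1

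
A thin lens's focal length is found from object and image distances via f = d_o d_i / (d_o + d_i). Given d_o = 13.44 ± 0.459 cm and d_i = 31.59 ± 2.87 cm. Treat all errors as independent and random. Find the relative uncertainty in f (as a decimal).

0.0362

∂f/∂d_o = (d_i/(d_o+d_i))² = 0.492;  ∂f/∂d_i = (d_o/(d_o+d_i))² = 0.0891
δf = √((∂f/∂d_o · δd_o)² + (∂f/∂d_i · δd_i)²) = √(0.0510 + 0.0654) = 0.341 cm
f = 9.429 cm, so δf/f = 0.341/9.429 = 0.0362.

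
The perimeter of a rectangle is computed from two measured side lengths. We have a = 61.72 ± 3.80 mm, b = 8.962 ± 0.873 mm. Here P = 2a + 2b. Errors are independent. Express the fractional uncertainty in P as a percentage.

5.52%

Sums and differences: (δP)² = Σ (cᵢ δxᵢ)².
  (2·δa)² = 57.8;  (2·δb)² = 3.05
δP = √(60.8) = 7.80 mm
P = 141.4 mm, so δP/P = 7.80/141.4 = 0.0552.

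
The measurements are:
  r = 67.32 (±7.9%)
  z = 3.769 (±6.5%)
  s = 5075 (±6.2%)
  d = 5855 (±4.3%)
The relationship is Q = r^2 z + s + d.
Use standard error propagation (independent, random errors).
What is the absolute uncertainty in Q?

Let p = r^2·z = 17080. δp/p = √((2·δr/r)² + (1·δz/z)²) = √(0.0250 + 0.00423) = 0.171, so δp = 2920.
Q = p + s + d: δQ = √(δp² + δs² + δd²) = √(8.52e+06 + 99000 + 63400) = 2950

2950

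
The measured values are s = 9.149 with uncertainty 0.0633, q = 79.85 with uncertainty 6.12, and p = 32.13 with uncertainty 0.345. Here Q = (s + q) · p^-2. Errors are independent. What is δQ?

Let u = s + q = 89.00. δu = √(δs² + δq²) = √(0.00401 + 37.5) = 6.12, so δu/u = 0.0688.
Q is then a monomial in u, p:
δQ/Q = √((δu/u)² + (-2·δp/p)²) = √(0.00473 + 0.000461) = 0.0720
Q = 0.08621, so δQ = 0.0720 × 0.08621 = 0.00621.

0.00621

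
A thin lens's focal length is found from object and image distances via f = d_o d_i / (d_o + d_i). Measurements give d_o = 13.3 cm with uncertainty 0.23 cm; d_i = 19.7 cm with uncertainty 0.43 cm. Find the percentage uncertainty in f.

1.36%

∂f/∂d_o = (d_i/(d_o+d_i))² = 0.356;  ∂f/∂d_i = (d_o/(d_o+d_i))² = 0.162
δf = √((∂f/∂d_o · δd_o)² + (∂f/∂d_i · δd_i)²) = √(0.00672 + 0.00488) = 0.108 cm
f = 7.94 cm, so δf/f = 0.108/7.94 = 0.0136.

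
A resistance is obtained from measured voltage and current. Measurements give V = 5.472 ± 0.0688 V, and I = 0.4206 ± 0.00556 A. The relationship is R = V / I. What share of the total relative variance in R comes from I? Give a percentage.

(δR/R)² = (1·δV/V)² + (-1·δI/I)²
  V term: (1×0.0126)² = 0.000158
  I term: (-1×0.0132)² = 0.000175
Total = 0.000333. Share from I = 0.000175/0.000333 = 0.525.

52.5%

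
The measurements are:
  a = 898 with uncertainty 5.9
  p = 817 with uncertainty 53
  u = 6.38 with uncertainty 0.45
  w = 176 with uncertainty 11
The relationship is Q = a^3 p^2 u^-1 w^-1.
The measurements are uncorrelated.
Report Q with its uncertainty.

Products/powers → add relative errors in quadrature, weighted by exponent:
  (3·δa/a)² = (3×0.00657)² = 0.000389;  (2·δp/p)² = (2×0.0649)² = 0.0168;  (-1·δu/u)² = (-1×0.0705)² = 0.00497;  (-1·δw/w)² = (-1×0.0625)² = 0.00391
δQ/Q = √(0.0261) = 0.162
Q = 4.3e+11, so δQ = 0.162 × 4.3e+11 = 6.95e+10.

(4.30 ± 0.695) × 10^11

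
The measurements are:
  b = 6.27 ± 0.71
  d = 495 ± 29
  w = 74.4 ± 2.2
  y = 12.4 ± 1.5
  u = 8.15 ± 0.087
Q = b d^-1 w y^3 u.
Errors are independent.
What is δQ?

5650

Each factor contributes (exponent × relative error)² to (δQ/Q)²:
  (1·δb/b)² = (1×0.113)² = 0.0128;  (-1·δd/d)² = (-1×0.0586)² = 0.00343;  (1·δw/w)² = (1×0.0296)² = 0.000874;  (3·δy/y)² = (3×0.121)² = 0.132;  (1·δu/u)² = (1×0.0107)² = 0.000114
δQ/Q = √(0.149) = 0.386
Q = 14600, so δQ = 0.386 × 14600 = 5650.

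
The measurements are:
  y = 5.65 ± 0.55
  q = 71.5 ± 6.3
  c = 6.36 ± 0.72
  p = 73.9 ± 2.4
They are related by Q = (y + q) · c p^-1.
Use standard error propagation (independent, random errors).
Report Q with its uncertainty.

Let u = y + q = 77.2. δu = √(δy² + δq²) = √(0.303 + 39.7) = 6.32, so δu/u = 0.0820.
Q is then a monomial in u, c, p:
δQ/Q = √((δu/u)² + (1·δc/c)² + (-1·δp/p)²) = √(0.00672 + 0.0128 + 0.00105) = 0.143
Q = 6.64, so δQ = 0.143 × 6.64 = 0.953.

6.64 ± 0.953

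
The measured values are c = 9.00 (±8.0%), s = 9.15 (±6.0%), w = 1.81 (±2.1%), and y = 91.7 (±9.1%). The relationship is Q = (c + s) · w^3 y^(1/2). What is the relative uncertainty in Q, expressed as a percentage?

Let u = c + s = 18.1. δu = √(δc² + δs²) = √(0.518 + 0.301) = 0.905, so δu/u = 0.0499.
Q is then a monomial in u, w, y:
δQ/Q = √((δu/u)² + (3·δw/w)² + (½·δy/y)²) = √(0.00249 + 0.00397 + 0.00207) = 0.0923

9.23%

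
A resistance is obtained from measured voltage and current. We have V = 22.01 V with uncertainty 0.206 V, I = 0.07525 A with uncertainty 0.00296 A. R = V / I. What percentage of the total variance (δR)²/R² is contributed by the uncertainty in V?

(δR/R)² = (1·δV/V)² + (-1·δI/I)²
  V term: (1×0.00936)² = 8.76e-05
  I term: (-1×0.0393)² = 0.00155
Total = 0.00163. Share from V = 8.76e-05/0.00163 = 0.0536.

5.36%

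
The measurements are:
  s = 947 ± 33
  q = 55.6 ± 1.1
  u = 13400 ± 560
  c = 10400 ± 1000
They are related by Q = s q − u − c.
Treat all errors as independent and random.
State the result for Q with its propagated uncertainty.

28900 ± 2400

Let p = s·q = 52700. δp/p = √((1·δs/s)² + (1·δq/q)²) = √(0.00121 + 0.000391) = 0.0401, so δp = 2110.
Q = p − u − c: δQ = √(δp² + δu² + δc²) = √(4.45e+06 + 3.14e+05 + 1e+06) = 2400
Q = 28900.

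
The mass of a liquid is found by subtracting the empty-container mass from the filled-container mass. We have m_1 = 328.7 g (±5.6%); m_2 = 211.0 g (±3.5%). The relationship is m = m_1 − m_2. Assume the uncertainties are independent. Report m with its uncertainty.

117.7 ± 19.8 g

Sums and differences: (δm)² = Σ (cᵢ δxᵢ)².
  (δm_1)² = 339;  (δm_2)² = 54.5
δm = √(393) = 19.8 g
m = 117.7 g.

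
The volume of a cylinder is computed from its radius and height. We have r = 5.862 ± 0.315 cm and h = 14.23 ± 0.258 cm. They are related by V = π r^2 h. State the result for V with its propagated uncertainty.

1536 ± 167 cm^3

V is a product of powers, so relative uncertainties combine in quadrature:
  (2·δr/r)² = (2×0.0537)² = 0.0116;  (1·δh/h)² = (1×0.0181)² = 0.000329
δV/V = √(0.0119) = 0.109
V = 1536 cm^3, so δV = 0.109 × 1536 = 167 cm^3.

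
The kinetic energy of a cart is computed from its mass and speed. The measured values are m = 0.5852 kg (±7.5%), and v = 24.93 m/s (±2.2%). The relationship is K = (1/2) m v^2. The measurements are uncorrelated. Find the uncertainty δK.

15.8 J

Each factor contributes (exponent × relative error)² to (δK/K)²:
  (1·δm/m)² = (1×0.0750)² = 0.00562;  (2·δv/v)² = (2×0.0220)² = 0.00194
δK/K = √(0.00756) = 0.0870
K = 181.9 J, so δK = 0.0870 × 181.9 = 15.8 J.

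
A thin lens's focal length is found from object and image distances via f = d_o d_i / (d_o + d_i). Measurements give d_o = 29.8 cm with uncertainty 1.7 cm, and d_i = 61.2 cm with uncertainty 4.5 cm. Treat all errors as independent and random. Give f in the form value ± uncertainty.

20.0 ± 0.908 cm

∂f/∂d_o = (d_i/(d_o+d_i))² = 0.452;  ∂f/∂d_i = (d_o/(d_o+d_i))² = 0.107
δf = √((∂f/∂d_o · δd_o)² + (∂f/∂d_i · δd_i)²) = √(0.591 + 0.233) = 0.908 cm
f = 20.0 cm.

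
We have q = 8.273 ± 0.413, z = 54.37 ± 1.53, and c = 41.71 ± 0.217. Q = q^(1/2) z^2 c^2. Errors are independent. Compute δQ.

9.24e+05

Relative error in a monomial: (δQ/Q)² = Σ (nᵢ · δxᵢ/xᵢ)².
  (½·δq/q)² = (0.5×0.0499)² = 0.000623;  (2·δz/z)² = (2×0.0281)² = 0.00317;  (2·δc/c)² = (2×0.00520)² = 0.000108
δQ/Q = √(0.00390) = 0.0624
Q = 1.479e+07, so δQ = 0.0624 × 1.479e+07 = 9.24e+05.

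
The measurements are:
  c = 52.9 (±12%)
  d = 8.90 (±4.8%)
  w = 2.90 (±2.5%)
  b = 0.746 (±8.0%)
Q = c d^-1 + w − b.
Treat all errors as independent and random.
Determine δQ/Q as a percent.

9.56%

Let p = c·d^-1 = 5.94. δp/p = √((1·δc/c)² + (-1·δd/d)²) = √(0.0144 + 0.00230) = 0.129, so δp = 0.768.
Q = p + w − b: δQ = √(δp² + δw² + δb²) = √(0.590 + 0.00526 + 0.00356) = 0.774
Q = 8.10, so δQ/Q = 0.774/8.10 = 0.0956.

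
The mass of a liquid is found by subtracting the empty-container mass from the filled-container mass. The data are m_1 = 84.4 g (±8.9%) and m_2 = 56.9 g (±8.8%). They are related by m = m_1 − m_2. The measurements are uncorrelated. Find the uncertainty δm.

For a sum/difference, combine absolute errors in quadrature:
  (δm_1)² = 56.4;  (δm_2)² = 25.1
δm = √(81.5) = 9.03 g

9.03 g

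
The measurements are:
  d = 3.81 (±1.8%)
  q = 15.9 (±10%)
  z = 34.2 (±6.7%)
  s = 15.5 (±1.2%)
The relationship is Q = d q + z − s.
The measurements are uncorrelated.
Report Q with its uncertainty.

79.3 ± 6.57

Let p = d·q = 60.6. δp/p = √((1·δd/d)² + (1·δq/q)²) = √(0.000324 + 0.0100) = 0.102, so δp = 6.16.
Q = p + z − s: δQ = √(δp² + δz² + δs²) = √(37.9 + 5.25 + 0.0346) = 6.57
Q = 79.3.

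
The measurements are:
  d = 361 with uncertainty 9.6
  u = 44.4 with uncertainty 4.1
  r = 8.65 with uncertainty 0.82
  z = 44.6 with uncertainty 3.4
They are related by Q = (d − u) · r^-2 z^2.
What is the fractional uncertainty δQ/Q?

0.246

Let w = d − u = 317. δw = √(δd² + δu²) = √(92.2 + 16.8) = 10.4, so δw/w = 0.0330.
Q is then a monomial in w, r, z:
δQ/Q = √((δw/w)² + (-2·δr/r)² + (2·δz/z)²) = √(0.00109 + 0.0359 + 0.0232) = 0.246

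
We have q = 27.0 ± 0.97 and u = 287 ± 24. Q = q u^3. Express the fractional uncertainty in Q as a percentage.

Since Q is a product/quotient, work with relative uncertainties:
  (1·δq/q)² = (1×0.0359)² = 0.00129;  (3·δu/u)² = (3×0.0836)² = 0.0629
δQ/Q = √(0.0642) = 0.253

25.3%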